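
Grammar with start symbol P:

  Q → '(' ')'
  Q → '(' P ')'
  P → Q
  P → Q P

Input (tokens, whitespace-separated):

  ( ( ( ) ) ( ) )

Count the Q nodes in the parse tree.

4

[P [Q ( [P [Q ( [P [Q ( )]] )] [P [Q ( )]]] )]]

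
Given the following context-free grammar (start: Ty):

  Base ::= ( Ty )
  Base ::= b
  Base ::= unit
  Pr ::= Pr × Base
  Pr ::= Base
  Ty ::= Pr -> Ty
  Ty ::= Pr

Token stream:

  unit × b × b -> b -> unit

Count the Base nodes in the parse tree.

[Ty [Pr [Pr [Pr [Base unit]] × [Base b]] × [Base b]] -> [Ty [Pr [Base b]] -> [Ty [Pr [Base unit]]]]]

5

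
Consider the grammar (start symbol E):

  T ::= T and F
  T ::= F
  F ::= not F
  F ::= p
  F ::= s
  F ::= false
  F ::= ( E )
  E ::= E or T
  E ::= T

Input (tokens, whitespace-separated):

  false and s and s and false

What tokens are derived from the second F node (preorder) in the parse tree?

s

[E [T [T [T [T [F false]] and [F s]] and [F s]] and [F false]]]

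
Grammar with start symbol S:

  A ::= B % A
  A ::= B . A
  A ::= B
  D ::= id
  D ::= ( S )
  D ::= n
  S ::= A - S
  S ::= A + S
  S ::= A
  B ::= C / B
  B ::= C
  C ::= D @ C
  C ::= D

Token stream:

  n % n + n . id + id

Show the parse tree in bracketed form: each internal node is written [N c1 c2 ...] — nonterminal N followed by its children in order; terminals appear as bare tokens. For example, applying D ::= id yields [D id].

S
A + S
B % A + S
C % A + S
D % A + S
n % A + S
n % B + S
n % C + S
n % D + S
n % n + S
n % n + A + S
n % n + B . A + S
n % n + C . A + S
n % n + D . A + S
n % n + n . A + S
n % n + n . B + S
n % n + n . C + S
n % n + n . D + S
n % n + n . id + S
n % n + n . id + A
n % n + n . id + B
n % n + n . id + C
n % n + n . id + D
n % n + n . id + id

[S [A [B [C [D n]]] % [A [B [C [D n]]]]] + [S [A [B [C [D n]]] . [A [B [C [D id]]]]] + [S [A [B [C [D id]]]]]]]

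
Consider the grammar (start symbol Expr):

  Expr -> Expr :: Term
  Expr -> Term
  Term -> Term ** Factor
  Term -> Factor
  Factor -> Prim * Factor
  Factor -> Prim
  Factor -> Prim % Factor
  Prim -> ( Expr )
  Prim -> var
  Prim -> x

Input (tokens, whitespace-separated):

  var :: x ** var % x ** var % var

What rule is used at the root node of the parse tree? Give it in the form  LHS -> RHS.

[Expr [Expr [Term [Factor [Prim var]]]] :: [Term [Term [Term [Factor [Prim x]]] ** [Factor [Prim var] % [Factor [Prim x]]]] ** [Factor [Prim var] % [Factor [Prim var]]]]]

Expr -> Expr :: Term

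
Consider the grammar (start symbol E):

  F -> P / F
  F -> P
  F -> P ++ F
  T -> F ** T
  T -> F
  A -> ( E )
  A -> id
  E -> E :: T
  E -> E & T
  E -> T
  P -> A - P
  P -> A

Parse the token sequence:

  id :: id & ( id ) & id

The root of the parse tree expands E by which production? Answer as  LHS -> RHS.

[E [E [E [E [T [F [P [A id]]]]] :: [T [F [P [A id]]]]] & [T [F [P [A ( [E [T [F [P [A id]]]]] )]]]]] & [T [F [P [A id]]]]]

E -> E & T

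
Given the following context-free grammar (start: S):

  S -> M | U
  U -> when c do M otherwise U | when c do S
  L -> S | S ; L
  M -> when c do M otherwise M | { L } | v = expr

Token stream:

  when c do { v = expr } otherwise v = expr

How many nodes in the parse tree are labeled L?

[S [M when c do [M { [L [S [M v = expr]]] }] otherwise [M v = expr]]]

1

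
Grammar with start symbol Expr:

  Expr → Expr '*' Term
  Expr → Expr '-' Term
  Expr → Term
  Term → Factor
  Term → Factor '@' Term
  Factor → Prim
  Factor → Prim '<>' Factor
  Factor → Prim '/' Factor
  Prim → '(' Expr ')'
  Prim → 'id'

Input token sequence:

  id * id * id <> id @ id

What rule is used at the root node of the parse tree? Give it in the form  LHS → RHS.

[Expr [Expr [Expr [Term [Factor [Prim id]]]] * [Term [Factor [Prim id]]]] * [Term [Factor [Prim id] <> [Factor [Prim id]]] @ [Term [Factor [Prim id]]]]]

Expr → Expr '*' Term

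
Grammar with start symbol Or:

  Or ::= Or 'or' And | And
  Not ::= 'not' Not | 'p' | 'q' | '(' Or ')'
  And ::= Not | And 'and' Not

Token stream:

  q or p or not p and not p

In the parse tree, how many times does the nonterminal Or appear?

[Or [Or [Or [And [Not q]]] or [And [Not p]]] or [And [And [Not not [Not p]]] and [Not not [Not p]]]]

3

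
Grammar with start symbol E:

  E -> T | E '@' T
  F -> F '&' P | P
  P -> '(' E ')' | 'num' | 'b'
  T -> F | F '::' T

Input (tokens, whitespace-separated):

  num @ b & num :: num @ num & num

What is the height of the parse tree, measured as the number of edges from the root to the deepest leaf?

6

[E [E [E [T [F [P num]]]] @ [T [F [F [P b]] & [P num]] :: [T [F [P num]]]]] @ [T [F [F [P num]] & [P num]]]]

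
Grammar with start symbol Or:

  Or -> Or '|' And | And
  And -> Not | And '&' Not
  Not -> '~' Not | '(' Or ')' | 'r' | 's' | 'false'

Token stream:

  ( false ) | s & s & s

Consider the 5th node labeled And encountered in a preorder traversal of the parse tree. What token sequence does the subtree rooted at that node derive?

[Or [Or [And [Not ( [Or [And [Not false]]] )]]] | [And [And [And [Not s]] & [Not s]] & [Not s]]]

s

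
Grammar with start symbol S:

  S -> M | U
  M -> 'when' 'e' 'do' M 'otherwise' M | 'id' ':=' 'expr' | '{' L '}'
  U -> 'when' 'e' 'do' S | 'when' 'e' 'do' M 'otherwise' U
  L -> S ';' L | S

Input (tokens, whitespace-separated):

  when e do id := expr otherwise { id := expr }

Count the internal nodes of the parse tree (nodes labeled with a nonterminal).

7

[S [M when e do [M id := expr] otherwise [M { [L [S [M id := expr]]] }]]]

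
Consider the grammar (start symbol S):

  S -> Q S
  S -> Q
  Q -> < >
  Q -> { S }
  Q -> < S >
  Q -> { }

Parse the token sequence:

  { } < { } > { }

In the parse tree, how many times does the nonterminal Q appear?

[S [Q { }] [S [Q < [S [Q { }]] >] [S [Q { }]]]]

4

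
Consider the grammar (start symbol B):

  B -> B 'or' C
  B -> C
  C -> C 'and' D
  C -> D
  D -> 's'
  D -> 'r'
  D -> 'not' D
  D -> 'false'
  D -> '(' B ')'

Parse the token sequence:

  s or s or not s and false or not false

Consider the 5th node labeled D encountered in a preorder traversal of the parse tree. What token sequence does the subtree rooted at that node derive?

false

[B [B [B [B [C [D s]]] or [C [D s]]] or [C [C [D not [D s]]] and [D false]]] or [C [D not [D false]]]]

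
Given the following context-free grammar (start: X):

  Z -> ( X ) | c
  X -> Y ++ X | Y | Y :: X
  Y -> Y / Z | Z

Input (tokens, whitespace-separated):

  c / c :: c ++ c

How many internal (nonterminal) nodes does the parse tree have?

11

[X [Y [Y [Z c]] / [Z c]] :: [X [Y [Z c]] ++ [X [Y [Z c]]]]]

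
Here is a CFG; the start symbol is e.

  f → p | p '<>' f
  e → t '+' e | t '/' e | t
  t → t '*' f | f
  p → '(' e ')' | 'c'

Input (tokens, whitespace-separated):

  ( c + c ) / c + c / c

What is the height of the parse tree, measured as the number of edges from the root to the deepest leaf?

[e [t [f [p ( [e [t [f [p c]]] + [e [t [f [p c]]]]] )]]] / [e [t [f [p c]]] + [e [t [f [p c]]] / [e [t [f [p c]]]]]]]

9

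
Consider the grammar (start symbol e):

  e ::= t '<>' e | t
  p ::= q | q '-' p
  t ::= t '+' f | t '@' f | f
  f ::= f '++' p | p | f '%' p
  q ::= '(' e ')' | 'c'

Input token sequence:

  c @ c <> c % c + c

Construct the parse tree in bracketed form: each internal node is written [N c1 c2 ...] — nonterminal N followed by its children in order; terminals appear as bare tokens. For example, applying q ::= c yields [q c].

e
t <> e
t @ f <> e
f @ f <> e
p @ f <> e
q @ f <> e
c @ f <> e
c @ p <> e
c @ q <> e
c @ c <> e
c @ c <> t
c @ c <> t + f
c @ c <> f + f
c @ c <> f % p + f
c @ c <> p % p + f
c @ c <> q % p + f
c @ c <> c % p + f
c @ c <> c % q + f
c @ c <> c % c + f
c @ c <> c % c + p
c @ c <> c % c + q
c @ c <> c % c + c

[e [t [t [f [p [q c]]]] @ [f [p [q c]]]] <> [e [t [t [f [f [p [q c]]] % [p [q c]]]] + [f [p [q c]]]]]]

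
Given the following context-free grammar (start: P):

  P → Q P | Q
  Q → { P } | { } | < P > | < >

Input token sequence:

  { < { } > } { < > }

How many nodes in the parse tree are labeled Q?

5

[P [Q { [P [Q < [P [Q { }]] >]] }] [P [Q { [P [Q < >]] }]]]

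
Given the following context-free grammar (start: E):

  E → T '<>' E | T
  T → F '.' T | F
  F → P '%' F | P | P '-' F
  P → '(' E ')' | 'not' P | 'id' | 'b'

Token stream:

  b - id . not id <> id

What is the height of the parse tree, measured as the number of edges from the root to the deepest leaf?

6

[E [T [F [P b] - [F [P id]]] . [T [F [P not [P id]]]]] <> [E [T [F [P id]]]]]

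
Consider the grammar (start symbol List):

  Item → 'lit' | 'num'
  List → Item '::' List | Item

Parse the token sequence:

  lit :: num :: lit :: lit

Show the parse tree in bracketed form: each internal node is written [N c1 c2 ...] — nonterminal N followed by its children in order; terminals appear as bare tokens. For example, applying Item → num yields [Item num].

List
Item :: List
lit :: List
lit :: Item :: List
lit :: num :: List
lit :: num :: Item :: List
lit :: num :: lit :: List
lit :: num :: lit :: Item
lit :: num :: lit :: lit

[List [Item lit] :: [List [Item num] :: [List [Item lit] :: [List [Item lit]]]]]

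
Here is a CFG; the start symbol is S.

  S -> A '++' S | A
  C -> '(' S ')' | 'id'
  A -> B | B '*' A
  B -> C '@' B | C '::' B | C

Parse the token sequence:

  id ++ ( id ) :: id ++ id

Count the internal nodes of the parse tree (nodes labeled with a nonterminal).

[S [A [B [C id]]] ++ [S [A [B [C ( [S [A [B [C id]]]] )] :: [B [C id]]]] ++ [S [A [B [C id]]]]]]

18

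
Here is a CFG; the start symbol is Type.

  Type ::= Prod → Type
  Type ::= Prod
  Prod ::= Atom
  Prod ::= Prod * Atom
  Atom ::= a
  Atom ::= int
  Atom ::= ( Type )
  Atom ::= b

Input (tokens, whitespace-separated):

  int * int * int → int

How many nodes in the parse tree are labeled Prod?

[Type [Prod [Prod [Prod [Atom int]] * [Atom int]] * [Atom int]] → [Type [Prod [Atom int]]]]

4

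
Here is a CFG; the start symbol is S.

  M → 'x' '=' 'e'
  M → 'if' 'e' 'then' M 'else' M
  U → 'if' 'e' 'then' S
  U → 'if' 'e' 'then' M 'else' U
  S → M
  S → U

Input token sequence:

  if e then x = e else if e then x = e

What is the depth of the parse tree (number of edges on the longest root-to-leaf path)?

5

[S [U if e then [M x = e] else [U if e then [S [M x = e]]]]]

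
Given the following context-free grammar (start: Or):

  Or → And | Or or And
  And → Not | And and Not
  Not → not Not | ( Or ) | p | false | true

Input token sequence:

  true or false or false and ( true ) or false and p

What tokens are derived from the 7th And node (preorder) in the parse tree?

[Or [Or [Or [Or [And [Not true]]] or [And [Not false]]] or [And [And [Not false]] and [Not ( [Or [And [Not true]]] )]]] or [And [And [Not false]] and [Not p]]]

false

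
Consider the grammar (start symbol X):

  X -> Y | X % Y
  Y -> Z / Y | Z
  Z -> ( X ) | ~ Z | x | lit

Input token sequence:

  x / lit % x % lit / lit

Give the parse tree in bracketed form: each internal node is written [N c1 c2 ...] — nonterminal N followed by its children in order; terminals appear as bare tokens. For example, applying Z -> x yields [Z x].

[X [X [X [Y [Z x] / [Y [Z lit]]]] % [Y [Z x]]] % [Y [Z lit] / [Y [Z lit]]]]

X
X % Y
X % Y % Y
Y % Y % Y
Z / Y % Y % Y
x / Y % Y % Y
x / Z % Y % Y
x / lit % Y % Y
x / lit % Z % Y
x / lit % x % Y
x / lit % x % Z / Y
x / lit % x % lit / Y
x / lit % x % lit / Z
x / lit % x % lit / lit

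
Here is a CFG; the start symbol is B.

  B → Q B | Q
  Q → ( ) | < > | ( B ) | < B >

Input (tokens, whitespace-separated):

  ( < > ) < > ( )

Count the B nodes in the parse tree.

4

[B [Q ( [B [Q < >]] )] [B [Q < >] [B [Q ( )]]]]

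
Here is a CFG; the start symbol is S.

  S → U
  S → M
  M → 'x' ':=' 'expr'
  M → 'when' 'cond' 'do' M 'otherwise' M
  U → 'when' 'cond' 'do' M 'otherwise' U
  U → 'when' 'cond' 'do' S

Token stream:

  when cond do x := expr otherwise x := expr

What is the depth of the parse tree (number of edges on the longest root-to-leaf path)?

3

[S [M when cond do [M x := expr] otherwise [M x := expr]]]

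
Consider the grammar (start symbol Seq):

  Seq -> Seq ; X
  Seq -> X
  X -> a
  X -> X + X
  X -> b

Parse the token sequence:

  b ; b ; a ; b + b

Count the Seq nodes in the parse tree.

4

[Seq [Seq [Seq [Seq [X b]] ; [X b]] ; [X a]] ; [X [X b] + [X b]]]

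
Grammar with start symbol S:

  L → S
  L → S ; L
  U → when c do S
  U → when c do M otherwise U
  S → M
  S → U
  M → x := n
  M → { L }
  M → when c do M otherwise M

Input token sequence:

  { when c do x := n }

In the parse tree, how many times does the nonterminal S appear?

[S [M { [L [S [U when c do [S [M x := n]]]]] }]]

3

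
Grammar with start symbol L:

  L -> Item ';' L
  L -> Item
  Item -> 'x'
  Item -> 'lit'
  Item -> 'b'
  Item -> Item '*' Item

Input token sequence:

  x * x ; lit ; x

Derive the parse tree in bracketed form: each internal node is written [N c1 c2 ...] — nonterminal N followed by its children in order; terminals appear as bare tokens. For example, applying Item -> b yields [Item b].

L
Item ; L
Item * Item ; L
x * Item ; L
x * x ; L
x * x ; Item ; L
x * x ; lit ; L
x * x ; lit ; Item
x * x ; lit ; x

[L [Item [Item x] * [Item x]] ; [L [Item lit] ; [L [Item x]]]]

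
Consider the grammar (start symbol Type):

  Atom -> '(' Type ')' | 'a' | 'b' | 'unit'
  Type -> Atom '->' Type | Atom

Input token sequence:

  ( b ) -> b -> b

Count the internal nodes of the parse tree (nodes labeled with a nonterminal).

8

[Type [Atom ( [Type [Atom b]] )] -> [Type [Atom b] -> [Type [Atom b]]]]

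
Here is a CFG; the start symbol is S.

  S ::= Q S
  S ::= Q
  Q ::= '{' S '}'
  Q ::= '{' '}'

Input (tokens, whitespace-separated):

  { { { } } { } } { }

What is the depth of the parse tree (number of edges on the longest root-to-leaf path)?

6

[S [Q { [S [Q { [S [Q { }]] }] [S [Q { }]]] }] [S [Q { }]]]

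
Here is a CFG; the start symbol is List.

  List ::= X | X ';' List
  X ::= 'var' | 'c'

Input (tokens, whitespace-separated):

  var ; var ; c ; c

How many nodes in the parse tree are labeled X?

[List [X var] ; [List [X var] ; [List [X c] ; [List [X c]]]]]

4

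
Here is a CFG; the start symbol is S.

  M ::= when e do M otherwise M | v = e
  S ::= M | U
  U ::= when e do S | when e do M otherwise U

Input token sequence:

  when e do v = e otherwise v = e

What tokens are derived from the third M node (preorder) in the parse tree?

v = e

[S [M when e do [M v = e] otherwise [M v = e]]]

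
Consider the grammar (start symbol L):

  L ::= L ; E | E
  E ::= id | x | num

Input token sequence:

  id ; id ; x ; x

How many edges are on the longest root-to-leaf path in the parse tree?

5

[L [L [L [L [E id]] ; [E id]] ; [E x]] ; [E x]]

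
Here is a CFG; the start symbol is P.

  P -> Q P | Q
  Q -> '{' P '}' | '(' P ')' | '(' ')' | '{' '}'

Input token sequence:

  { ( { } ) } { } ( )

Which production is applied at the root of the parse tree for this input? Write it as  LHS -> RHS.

P -> Q P

[P [Q { [P [Q ( [P [Q { }]] )]] }] [P [Q { }] [P [Q ( )]]]]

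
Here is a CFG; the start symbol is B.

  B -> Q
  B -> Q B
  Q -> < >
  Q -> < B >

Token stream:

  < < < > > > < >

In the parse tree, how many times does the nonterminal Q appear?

4

[B [Q < [B [Q < [B [Q < >]] >]] >] [B [Q < >]]]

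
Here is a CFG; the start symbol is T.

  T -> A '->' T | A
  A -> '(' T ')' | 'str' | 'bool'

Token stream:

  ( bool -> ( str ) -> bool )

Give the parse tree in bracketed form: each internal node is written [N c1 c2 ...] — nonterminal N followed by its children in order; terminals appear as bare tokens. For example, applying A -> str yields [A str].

T
A
( T )
( A -> T )
( bool -> T )
( bool -> A -> T )
( bool -> ( T ) -> T )
( bool -> ( A ) -> T )
( bool -> ( str ) -> T )
( bool -> ( str ) -> A )
( bool -> ( str ) -> bool )

[T [A ( [T [A bool] -> [T [A ( [T [A str]] )] -> [T [A bool]]]] )]]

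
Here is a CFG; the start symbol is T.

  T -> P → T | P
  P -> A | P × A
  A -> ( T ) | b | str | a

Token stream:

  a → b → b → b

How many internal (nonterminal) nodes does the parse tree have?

12

[T [P [A a]] → [T [P [A b]] → [T [P [A b]] → [T [P [A b]]]]]]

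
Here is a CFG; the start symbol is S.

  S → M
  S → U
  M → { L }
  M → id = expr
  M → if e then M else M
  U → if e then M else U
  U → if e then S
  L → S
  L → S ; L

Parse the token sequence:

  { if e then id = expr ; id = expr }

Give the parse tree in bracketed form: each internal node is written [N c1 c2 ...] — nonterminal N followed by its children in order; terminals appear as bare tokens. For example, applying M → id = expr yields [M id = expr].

S
M
{ L }
{ S ; L }
{ U ; L }
{ if e then S ; L }
{ if e then M ; L }
{ if e then id = expr ; L }
{ if e then id = expr ; S }
{ if e then id = expr ; M }
{ if e then id = expr ; id = expr }

[S [M { [L [S [U if e then [S [M id = expr]]]] ; [L [S [M id = expr]]]] }]]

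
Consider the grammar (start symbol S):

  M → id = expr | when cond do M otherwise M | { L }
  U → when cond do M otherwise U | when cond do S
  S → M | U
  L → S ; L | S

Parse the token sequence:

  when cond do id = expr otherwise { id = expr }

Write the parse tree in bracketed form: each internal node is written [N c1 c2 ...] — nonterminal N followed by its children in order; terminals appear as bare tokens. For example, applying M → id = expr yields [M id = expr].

S
M
when cond do M otherwise M
when cond do id = expr otherwise M
when cond do id = expr otherwise { L }
when cond do id = expr otherwise { S }
when cond do id = expr otherwise { M }
when cond do id = expr otherwise { id = expr }

[S [M when cond do [M id = expr] otherwise [M { [L [S [M id = expr]]] }]]]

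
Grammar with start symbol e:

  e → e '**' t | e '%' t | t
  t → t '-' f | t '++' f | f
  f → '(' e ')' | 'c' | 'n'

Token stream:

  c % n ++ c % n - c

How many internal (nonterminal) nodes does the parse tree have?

[e [e [e [t [f c]]] % [t [t [f n]] ++ [f c]]] % [t [t [f n]] - [f c]]]

13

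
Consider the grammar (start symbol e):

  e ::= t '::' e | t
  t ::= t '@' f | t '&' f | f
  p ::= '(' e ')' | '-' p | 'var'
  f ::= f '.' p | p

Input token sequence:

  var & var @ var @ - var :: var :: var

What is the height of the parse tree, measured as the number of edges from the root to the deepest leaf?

[e [t [t [t [t [f [p var]]] & [f [p var]]] @ [f [p var]]] @ [f [p - [p var]]]] :: [e [t [f [p var]]] :: [e [t [f [p var]]]]]]

7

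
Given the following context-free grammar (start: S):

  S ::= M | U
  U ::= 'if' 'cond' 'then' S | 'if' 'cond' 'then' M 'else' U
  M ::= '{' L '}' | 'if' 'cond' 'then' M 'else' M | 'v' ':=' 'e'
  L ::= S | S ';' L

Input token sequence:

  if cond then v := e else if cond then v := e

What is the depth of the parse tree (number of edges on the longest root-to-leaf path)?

5

[S [U if cond then [M v := e] else [U if cond then [S [M v := e]]]]]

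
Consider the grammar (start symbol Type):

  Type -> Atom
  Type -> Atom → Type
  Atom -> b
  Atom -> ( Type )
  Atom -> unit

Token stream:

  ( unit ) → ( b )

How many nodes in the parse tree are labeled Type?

[Type [Atom ( [Type [Atom unit]] )] → [Type [Atom ( [Type [Atom b]] )]]]

4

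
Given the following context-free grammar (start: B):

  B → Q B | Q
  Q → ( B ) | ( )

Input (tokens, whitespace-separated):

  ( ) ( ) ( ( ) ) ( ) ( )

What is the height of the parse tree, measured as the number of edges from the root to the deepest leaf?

6

[B [Q ( )] [B [Q ( )] [B [Q ( [B [Q ( )]] )] [B [Q ( )] [B [Q ( )]]]]]]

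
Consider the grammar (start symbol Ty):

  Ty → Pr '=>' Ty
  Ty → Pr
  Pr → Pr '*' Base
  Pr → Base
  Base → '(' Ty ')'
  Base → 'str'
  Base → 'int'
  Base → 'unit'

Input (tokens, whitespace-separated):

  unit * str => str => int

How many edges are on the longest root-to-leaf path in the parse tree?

5

[Ty [Pr [Pr [Base unit]] * [Base str]] => [Ty [Pr [Base str]] => [Ty [Pr [Base int]]]]]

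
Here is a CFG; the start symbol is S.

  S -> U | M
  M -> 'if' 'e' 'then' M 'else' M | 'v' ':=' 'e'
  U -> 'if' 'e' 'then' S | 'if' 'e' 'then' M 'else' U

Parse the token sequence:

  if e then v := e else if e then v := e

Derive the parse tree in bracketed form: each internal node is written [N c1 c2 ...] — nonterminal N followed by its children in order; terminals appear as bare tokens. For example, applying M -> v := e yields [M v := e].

[S [U if e then [M v := e] else [U if e then [S [M v := e]]]]]

S
U
if e then M else U
if e then v := e else U
if e then v := e else if e then S
if e then v := e else if e then M
if e then v := e else if e then v := e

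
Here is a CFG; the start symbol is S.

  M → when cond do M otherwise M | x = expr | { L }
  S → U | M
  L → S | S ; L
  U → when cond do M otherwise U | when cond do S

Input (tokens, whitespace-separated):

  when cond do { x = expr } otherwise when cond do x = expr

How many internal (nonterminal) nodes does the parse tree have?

[S [U when cond do [M { [L [S [M x = expr]]] }] otherwise [U when cond do [S [M x = expr]]]]]

9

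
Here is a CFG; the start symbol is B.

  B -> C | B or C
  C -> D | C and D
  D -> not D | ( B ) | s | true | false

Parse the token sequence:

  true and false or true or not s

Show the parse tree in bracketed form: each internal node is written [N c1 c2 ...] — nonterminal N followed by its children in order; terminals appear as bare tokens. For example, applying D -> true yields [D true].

[B [B [B [C [C [D true]] and [D false]]] or [C [D true]]] or [C [D not [D s]]]]

B
B or C
B or C or C
C or C or C
C and D or C or C
D and D or C or C
true and D or C or C
true and false or C or C
true and false or D or C
true and false or true or C
true and false or true or D
true and false or true or not D
true and false or true or not s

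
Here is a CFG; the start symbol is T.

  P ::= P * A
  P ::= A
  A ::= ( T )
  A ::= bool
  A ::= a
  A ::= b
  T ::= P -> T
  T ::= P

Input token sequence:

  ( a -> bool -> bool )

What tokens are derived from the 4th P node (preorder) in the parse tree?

[T [P [A ( [T [P [A a]] -> [T [P [A bool]] -> [T [P [A bool]]]]] )]]]

bool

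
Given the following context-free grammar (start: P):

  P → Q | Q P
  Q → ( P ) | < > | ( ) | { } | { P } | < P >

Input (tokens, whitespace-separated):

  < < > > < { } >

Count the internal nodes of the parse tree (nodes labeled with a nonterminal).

[P [Q < [P [Q < >]] >] [P [Q < [P [Q { }]] >]]]

8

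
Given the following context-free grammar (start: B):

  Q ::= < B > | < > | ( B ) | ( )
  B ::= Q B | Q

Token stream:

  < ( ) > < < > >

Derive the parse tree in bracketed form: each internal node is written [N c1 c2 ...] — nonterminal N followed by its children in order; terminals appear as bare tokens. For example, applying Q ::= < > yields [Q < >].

[B [Q < [B [Q ( )]] >] [B [Q < [B [Q < >]] >]]]

B
Q B
< B > B
< Q > B
< ( ) > B
< ( ) > Q
< ( ) > < B >
< ( ) > < Q >
< ( ) > < < > >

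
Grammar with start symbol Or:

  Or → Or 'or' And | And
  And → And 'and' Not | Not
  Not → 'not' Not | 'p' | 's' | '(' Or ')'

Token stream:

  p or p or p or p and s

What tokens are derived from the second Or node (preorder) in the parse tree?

[Or [Or [Or [Or [And [Not p]]] or [And [Not p]]] or [And [Not p]]] or [And [And [Not p]] and [Not s]]]

p or p or p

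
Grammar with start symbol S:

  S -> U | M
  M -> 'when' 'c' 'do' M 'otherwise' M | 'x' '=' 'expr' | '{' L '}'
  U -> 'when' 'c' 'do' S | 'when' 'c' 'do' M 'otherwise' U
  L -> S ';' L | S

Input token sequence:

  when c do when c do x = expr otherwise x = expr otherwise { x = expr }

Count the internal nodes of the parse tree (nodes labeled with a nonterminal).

[S [M when c do [M when c do [M x = expr] otherwise [M x = expr]] otherwise [M { [L [S [M x = expr]]] }]]]

9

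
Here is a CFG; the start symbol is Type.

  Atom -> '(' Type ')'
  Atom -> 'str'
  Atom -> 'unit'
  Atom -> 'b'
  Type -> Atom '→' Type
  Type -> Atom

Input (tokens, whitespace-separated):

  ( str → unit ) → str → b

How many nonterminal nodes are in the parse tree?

10

[Type [Atom ( [Type [Atom str] → [Type [Atom unit]]] )] → [Type [Atom str] → [Type [Atom b]]]]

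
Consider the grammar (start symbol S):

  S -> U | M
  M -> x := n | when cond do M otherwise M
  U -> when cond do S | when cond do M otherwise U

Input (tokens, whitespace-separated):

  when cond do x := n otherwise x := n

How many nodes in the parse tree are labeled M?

3

[S [M when cond do [M x := n] otherwise [M x := n]]]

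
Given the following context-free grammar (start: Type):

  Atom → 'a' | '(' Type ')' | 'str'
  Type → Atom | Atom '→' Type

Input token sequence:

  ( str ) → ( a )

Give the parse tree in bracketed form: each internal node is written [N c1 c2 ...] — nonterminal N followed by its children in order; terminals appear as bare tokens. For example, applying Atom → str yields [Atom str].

[Type [Atom ( [Type [Atom str]] )] → [Type [Atom ( [Type [Atom a]] )]]]

Type
Atom → Type
( Type ) → Type
( Atom ) → Type
( str ) → Type
( str ) → Atom
( str ) → ( Type )
( str ) → ( Atom )
( str ) → ( a )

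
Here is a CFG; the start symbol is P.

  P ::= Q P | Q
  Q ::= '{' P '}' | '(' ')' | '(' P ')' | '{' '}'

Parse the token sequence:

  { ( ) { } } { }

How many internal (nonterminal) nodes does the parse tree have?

[P [Q { [P [Q ( )] [P [Q { }]]] }] [P [Q { }]]]

8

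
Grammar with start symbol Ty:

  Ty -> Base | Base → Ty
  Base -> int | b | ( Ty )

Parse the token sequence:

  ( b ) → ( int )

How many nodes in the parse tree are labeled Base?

[Ty [Base ( [Ty [Base b]] )] → [Ty [Base ( [Ty [Base int]] )]]]

4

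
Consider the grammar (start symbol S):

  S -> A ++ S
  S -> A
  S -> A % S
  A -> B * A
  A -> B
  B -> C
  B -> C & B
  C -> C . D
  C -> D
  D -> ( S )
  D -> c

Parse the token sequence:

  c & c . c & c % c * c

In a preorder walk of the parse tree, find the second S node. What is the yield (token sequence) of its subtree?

c * c

[S [A [B [C [D c]] & [B [C [C [D c]] . [D c]] & [B [C [D c]]]]]] % [S [A [B [C [D c]]] * [A [B [C [D c]]]]]]]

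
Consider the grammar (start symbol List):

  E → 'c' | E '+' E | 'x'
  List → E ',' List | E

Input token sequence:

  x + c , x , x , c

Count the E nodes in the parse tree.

6

[List [E [E x] + [E c]] , [List [E x] , [List [E x] , [List [E c]]]]]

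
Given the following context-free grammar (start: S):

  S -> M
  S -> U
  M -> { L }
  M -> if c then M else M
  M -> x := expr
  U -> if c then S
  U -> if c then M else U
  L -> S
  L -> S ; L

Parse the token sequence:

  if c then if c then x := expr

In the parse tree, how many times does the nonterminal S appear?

3

[S [U if c then [S [U if c then [S [M x := expr]]]]]]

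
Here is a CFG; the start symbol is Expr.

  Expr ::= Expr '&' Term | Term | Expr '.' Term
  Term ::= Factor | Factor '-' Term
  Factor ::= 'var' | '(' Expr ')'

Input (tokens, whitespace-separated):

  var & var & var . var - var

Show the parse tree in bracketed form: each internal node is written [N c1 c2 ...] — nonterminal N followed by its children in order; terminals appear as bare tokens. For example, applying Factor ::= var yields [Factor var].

[Expr [Expr [Expr [Expr [Term [Factor var]]] & [Term [Factor var]]] & [Term [Factor var]]] . [Term [Factor var] - [Term [Factor var]]]]

Expr
Expr . Term
Expr & Term . Term
Expr & Term & Term . Term
Term & Term & Term . Term
Factor & Term & Term . Term
var & Term & Term . Term
var & Factor & Term . Term
var & var & Term . Term
var & var & Factor . Term
var & var & var . Term
var & var & var . Factor - Term
var & var & var . var - Term
var & var & var . var - Factor
var & var & var . var - var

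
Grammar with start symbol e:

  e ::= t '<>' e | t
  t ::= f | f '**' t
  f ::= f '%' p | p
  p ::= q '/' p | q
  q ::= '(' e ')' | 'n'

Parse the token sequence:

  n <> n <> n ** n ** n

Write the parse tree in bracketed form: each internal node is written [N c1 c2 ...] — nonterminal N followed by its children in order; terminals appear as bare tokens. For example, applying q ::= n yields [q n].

[e [t [f [p [q n]]]] <> [e [t [f [p [q n]]]] <> [e [t [f [p [q n]]] ** [t [f [p [q n]]] ** [t [f [p [q n]]]]]]]]]

e
t <> e
f <> e
p <> e
q <> e
n <> e
n <> t <> e
n <> f <> e
n <> p <> e
n <> q <> e
n <> n <> e
n <> n <> t
n <> n <> f ** t
n <> n <> p ** t
n <> n <> q ** t
n <> n <> n ** t
n <> n <> n ** f ** t
n <> n <> n ** p ** t
n <> n <> n ** q ** t
n <> n <> n ** n ** t
n <> n <> n ** n ** f
n <> n <> n ** n ** p
n <> n <> n ** n ** q
n <> n <> n ** n ** n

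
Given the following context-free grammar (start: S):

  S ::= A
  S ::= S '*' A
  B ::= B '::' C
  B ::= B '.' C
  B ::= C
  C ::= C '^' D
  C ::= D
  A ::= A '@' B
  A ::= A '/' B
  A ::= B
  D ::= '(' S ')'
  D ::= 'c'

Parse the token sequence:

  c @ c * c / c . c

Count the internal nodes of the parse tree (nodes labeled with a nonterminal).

[S [S [A [A [B [C [D c]]]] @ [B [C [D c]]]]] * [A [A [B [C [D c]]]] / [B [B [C [D c]]] . [C [D c]]]]]

21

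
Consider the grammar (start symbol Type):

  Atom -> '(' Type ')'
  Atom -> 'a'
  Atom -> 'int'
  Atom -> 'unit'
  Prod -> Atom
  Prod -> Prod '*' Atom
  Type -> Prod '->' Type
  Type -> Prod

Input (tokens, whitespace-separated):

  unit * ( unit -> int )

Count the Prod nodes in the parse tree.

4

[Type [Prod [Prod [Atom unit]] * [Atom ( [Type [Prod [Atom unit]] -> [Type [Prod [Atom int]]]] )]]]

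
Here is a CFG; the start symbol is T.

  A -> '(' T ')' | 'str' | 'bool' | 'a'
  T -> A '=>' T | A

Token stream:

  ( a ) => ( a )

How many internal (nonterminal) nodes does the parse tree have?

8

[T [A ( [T [A a]] )] => [T [A ( [T [A a]] )]]]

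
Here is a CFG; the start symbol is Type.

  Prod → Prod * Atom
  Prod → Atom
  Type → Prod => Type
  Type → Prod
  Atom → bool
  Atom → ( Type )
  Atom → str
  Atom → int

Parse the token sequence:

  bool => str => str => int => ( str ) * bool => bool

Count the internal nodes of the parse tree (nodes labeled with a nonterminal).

[Type [Prod [Atom bool]] => [Type [Prod [Atom str]] => [Type [Prod [Atom str]] => [Type [Prod [Atom int]] => [Type [Prod [Prod [Atom ( [Type [Prod [Atom str]]] )]] * [Atom bool]] => [Type [Prod [Atom bool]]]]]]]]

23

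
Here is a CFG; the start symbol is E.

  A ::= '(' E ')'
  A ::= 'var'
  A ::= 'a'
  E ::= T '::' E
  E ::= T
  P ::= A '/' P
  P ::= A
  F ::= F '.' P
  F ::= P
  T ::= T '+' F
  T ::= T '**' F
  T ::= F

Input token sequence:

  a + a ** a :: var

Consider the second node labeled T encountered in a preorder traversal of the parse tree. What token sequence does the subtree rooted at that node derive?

a + a

[E [T [T [T [F [P [A a]]]] + [F [P [A a]]]] ** [F [P [A a]]]] :: [E [T [F [P [A var]]]]]]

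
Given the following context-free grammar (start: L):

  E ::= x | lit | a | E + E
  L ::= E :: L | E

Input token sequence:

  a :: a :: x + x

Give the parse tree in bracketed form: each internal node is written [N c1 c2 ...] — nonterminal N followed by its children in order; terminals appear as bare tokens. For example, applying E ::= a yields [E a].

L
E :: L
a :: L
a :: E :: L
a :: a :: L
a :: a :: E
a :: a :: E + E
a :: a :: x + E
a :: a :: x + x

[L [E a] :: [L [E a] :: [L [E [E x] + [E x]]]]]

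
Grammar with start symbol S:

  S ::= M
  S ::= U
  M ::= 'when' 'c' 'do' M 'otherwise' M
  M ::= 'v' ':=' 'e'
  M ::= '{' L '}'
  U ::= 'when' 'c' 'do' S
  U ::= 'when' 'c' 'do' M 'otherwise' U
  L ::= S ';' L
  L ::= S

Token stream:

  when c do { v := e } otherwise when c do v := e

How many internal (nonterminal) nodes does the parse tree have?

9

[S [U when c do [M { [L [S [M v := e]]] }] otherwise [U when c do [S [M v := e]]]]]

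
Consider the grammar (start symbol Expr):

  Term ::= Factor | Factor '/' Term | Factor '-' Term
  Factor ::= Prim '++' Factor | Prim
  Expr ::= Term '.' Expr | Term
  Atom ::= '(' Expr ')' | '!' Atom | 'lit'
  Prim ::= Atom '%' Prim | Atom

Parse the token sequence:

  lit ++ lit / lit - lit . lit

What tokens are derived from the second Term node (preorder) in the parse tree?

lit - lit

[Expr [Term [Factor [Prim [Atom lit]] ++ [Factor [Prim [Atom lit]]]] / [Term [Factor [Prim [Atom lit]]] - [Term [Factor [Prim [Atom lit]]]]]] . [Expr [Term [Factor [Prim [Atom lit]]]]]]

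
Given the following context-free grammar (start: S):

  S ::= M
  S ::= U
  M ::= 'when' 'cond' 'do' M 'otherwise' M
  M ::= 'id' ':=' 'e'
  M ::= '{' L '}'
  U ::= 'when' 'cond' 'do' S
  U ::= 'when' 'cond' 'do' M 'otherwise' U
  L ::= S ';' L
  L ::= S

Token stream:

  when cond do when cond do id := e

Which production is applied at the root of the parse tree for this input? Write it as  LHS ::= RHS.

[S [U when cond do [S [U when cond do [S [M id := e]]]]]]

S ::= U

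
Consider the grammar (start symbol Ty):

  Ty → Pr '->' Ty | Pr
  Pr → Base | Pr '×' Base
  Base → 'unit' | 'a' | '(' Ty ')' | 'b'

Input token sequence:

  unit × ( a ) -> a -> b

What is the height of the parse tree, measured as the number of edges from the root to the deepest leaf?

[Ty [Pr [Pr [Base unit]] × [Base ( [Ty [Pr [Base a]]] )]] -> [Ty [Pr [Base a]] -> [Ty [Pr [Base b]]]]]

6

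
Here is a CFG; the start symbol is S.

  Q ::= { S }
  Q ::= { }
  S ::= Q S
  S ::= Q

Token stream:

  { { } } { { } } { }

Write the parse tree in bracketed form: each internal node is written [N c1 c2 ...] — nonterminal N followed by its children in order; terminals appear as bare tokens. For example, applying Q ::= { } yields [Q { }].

S
Q S
{ S } S
{ Q } S
{ { } } S
{ { } } Q S
{ { } } { S } S
{ { } } { Q } S
{ { } } { { } } S
{ { } } { { } } Q
{ { } } { { } } { }

[S [Q { [S [Q { }]] }] [S [Q { [S [Q { }]] }] [S [Q { }]]]]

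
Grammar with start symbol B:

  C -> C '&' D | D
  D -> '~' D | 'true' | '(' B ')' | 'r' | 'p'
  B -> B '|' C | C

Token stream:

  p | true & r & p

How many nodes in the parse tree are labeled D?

4

[B [B [C [D p]]] | [C [C [C [D true]] & [D r]] & [D p]]]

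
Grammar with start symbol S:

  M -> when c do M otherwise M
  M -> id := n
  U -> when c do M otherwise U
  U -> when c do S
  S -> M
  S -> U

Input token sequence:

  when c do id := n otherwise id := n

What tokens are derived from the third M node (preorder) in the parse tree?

id := n

[S [M when c do [M id := n] otherwise [M id := n]]]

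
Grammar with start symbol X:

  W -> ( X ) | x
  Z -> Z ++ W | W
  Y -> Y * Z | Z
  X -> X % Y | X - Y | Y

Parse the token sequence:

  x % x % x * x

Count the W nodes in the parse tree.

4

[X [X [X [Y [Z [W x]]]] % [Y [Z [W x]]]] % [Y [Y [Z [W x]]] * [Z [W x]]]]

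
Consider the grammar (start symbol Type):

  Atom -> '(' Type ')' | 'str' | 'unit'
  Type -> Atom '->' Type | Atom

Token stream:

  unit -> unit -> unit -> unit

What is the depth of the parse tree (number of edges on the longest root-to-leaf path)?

[Type [Atom unit] -> [Type [Atom unit] -> [Type [Atom unit] -> [Type [Atom unit]]]]]

5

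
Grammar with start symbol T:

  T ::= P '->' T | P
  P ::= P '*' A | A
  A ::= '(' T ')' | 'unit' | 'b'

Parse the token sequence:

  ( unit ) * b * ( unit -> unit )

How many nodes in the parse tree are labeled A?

6

[T [P [P [P [A ( [T [P [A unit]]] )]] * [A b]] * [A ( [T [P [A unit]] -> [T [P [A unit]]]] )]]]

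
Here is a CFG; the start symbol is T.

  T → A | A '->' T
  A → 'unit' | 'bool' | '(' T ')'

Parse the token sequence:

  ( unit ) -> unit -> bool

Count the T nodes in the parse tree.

4

[T [A ( [T [A unit]] )] -> [T [A unit] -> [T [A bool]]]]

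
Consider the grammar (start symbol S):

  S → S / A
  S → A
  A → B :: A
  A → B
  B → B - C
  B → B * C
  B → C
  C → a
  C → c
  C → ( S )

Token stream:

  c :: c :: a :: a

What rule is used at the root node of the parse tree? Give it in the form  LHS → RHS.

[S [A [B [C c]] :: [A [B [C c]] :: [A [B [C a]] :: [A [B [C a]]]]]]]

S → A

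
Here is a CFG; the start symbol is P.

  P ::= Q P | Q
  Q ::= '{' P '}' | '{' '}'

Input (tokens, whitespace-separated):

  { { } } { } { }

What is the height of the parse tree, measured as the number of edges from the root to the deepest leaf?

4

[P [Q { [P [Q { }]] }] [P [Q { }] [P [Q { }]]]]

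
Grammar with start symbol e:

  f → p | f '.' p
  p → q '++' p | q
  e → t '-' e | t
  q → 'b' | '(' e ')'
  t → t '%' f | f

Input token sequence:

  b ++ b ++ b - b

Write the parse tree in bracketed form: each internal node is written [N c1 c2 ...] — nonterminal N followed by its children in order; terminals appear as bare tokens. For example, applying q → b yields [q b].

[e [t [f [p [q b] ++ [p [q b] ++ [p [q b]]]]]] - [e [t [f [p [q b]]]]]]

e
t - e
f - e
p - e
q ++ p - e
b ++ p - e
b ++ q ++ p - e
b ++ b ++ p - e
b ++ b ++ q - e
b ++ b ++ b - e
b ++ b ++ b - t
b ++ b ++ b - f
b ++ b ++ b - p
b ++ b ++ b - q
b ++ b ++ b - b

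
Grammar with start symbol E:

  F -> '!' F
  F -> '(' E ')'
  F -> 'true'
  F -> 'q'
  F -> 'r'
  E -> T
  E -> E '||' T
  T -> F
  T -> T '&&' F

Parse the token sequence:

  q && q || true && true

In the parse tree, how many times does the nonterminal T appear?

4

[E [E [T [T [F q]] && [F q]]] || [T [T [F true]] && [F true]]]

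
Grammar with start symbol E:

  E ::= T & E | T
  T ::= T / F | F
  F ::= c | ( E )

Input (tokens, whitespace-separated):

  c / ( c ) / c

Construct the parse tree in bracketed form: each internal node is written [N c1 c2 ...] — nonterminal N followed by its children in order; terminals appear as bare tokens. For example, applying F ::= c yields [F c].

[E [T [T [T [F c]] / [F ( [E [T [F c]]] )]] / [F c]]]

E
T
T / F
T / F / F
F / F / F
c / F / F
c / ( E ) / F
c / ( T ) / F
c / ( F ) / F
c / ( c ) / F
c / ( c ) / c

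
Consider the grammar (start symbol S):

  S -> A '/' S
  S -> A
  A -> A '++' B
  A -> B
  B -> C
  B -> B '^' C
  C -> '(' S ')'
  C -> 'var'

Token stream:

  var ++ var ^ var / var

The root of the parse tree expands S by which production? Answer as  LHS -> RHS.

S -> A '/' S

[S [A [A [B [C var]]] ++ [B [B [C var]] ^ [C var]]] / [S [A [B [C var]]]]]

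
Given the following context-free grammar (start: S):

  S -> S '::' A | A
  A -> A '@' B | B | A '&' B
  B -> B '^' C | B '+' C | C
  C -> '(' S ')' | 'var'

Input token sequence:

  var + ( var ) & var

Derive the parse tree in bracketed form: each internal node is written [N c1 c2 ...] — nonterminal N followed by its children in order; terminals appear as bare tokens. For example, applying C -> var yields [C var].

S
A
A & B
B & B
B + C & B
C + C & B
var + C & B
var + ( S ) & B
var + ( A ) & B
var + ( B ) & B
var + ( C ) & B
var + ( var ) & B
var + ( var ) & C
var + ( var ) & var

[S [A [A [B [B [C var]] + [C ( [S [A [B [C var]]]] )]]] & [B [C var]]]]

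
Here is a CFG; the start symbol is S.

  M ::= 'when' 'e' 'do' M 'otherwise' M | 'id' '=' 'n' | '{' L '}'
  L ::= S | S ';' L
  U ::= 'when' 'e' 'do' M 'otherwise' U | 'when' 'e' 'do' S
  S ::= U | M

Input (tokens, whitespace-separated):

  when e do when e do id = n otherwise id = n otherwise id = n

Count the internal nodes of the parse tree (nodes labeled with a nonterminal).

[S [M when e do [M when e do [M id = n] otherwise [M id = n]] otherwise [M id = n]]]

6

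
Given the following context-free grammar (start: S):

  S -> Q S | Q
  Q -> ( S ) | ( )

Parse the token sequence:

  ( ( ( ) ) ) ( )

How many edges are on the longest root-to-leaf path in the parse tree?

6

[S [Q ( [S [Q ( [S [Q ( )]] )]] )] [S [Q ( )]]]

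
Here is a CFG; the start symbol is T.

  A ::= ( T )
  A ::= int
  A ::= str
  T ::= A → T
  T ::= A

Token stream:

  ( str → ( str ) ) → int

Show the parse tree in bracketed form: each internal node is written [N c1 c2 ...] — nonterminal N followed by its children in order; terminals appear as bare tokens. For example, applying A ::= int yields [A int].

[T [A ( [T [A str] → [T [A ( [T [A str]] )]]] )] → [T [A int]]]

T
A → T
( T ) → T
( A → T ) → T
( str → T ) → T
( str → A ) → T
( str → ( T ) ) → T
( str → ( A ) ) → T
( str → ( str ) ) → T
( str → ( str ) ) → A
( str → ( str ) ) → int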